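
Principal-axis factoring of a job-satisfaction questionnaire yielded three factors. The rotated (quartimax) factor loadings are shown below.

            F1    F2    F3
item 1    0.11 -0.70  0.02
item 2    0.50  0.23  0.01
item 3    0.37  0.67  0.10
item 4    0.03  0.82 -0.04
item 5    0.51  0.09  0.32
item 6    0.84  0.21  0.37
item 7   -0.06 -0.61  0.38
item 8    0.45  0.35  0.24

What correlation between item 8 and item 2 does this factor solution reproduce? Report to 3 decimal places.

r̂ = Σ λ_i·λ_j across factors = (0.45)(0.50) + (0.35)(0.23) + (0.24)(0.01)
  = +0.2250 +0.0805 +0.0024 = 0.3079

0.308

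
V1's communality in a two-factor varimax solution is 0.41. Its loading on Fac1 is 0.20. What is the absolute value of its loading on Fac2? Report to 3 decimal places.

0.608

Under orthogonal rotation h² = Σλ², so λ_Fac2² = h² − (0.0400) = 0.41 − 0.0400 = 0.3700.
|λ| = √0.3700 = 0.6083.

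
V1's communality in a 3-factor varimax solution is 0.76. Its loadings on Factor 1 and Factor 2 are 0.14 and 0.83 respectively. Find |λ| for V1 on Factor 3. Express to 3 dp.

Under orthogonal rotation h² = Σλ², so λ_Factor 3² = h² − (0.7085) = 0.76 − 0.7085 = 0.0515.
|λ| = √0.0515 = 0.2269.

0.227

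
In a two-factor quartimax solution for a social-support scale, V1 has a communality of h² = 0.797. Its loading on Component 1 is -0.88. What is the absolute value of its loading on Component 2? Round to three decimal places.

0.150

Under orthogonal rotation h² = Σλ², so λ_Component 2² = h² − (0.7744) = 0.797 − 0.7744 = 0.0226.
|λ| = √0.0226 = 0.1503.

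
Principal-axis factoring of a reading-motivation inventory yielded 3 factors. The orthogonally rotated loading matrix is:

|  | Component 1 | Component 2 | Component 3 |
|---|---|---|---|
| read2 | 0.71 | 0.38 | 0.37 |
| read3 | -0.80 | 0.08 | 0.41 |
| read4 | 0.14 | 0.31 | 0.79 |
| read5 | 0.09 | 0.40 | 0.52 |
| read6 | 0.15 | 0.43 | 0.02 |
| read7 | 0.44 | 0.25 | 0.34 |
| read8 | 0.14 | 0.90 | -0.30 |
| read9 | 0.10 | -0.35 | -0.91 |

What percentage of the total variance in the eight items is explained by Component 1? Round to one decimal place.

17.7%

SS loadings for Component 1 = 0.71² + (-0.80)² + 0.14² + 0.09² + 0.15² + 0.44² + 0.14² + 0.10² = 1.4175
With 8 standardized items, total variance = 8. Proportion = 1.4175/8 = 0.1772 → 17.72%.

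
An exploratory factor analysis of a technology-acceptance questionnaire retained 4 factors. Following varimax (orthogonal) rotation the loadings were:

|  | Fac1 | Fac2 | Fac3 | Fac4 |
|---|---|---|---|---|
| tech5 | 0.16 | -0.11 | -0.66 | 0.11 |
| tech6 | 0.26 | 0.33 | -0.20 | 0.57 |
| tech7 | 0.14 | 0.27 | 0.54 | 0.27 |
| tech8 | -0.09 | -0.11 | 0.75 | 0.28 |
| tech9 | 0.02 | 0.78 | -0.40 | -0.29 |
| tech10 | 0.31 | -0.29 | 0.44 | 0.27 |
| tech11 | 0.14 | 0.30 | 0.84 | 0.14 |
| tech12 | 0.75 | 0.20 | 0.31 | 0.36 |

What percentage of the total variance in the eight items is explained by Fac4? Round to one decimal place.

SS loadings for Fac4 = 0.11² + 0.57² + 0.27² + 0.28² + (-0.29)² + 0.27² + 0.14² + 0.36² = 0.7945
With 8 standardized items, total variance = 8. Proportion = 0.7945/8 = 0.0993 → 9.93%.

9.9%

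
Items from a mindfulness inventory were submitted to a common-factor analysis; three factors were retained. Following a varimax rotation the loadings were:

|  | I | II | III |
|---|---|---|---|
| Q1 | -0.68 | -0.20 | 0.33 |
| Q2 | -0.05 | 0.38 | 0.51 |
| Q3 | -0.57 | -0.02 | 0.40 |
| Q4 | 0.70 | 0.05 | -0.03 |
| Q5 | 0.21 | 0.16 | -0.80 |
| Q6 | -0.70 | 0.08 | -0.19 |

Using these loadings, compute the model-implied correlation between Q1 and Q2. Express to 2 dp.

0.13

r̂ = Σ λ_i·λ_j across factors = (-0.68)(-0.05) + (-0.20)(0.38) + (0.33)(0.51)
  = +0.0340 -0.0760 +0.1683 = 0.1263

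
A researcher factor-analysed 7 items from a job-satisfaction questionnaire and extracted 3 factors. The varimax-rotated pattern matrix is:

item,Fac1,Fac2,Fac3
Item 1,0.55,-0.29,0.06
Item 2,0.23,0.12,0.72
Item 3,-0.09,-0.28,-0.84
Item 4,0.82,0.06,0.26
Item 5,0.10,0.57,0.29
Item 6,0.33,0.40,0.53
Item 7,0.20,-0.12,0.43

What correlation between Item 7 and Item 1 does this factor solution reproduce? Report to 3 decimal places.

r̂ = Σ λ_i·λ_j across factors = (0.20)(0.55) + (-0.12)(-0.29) + (0.43)(0.06)
  = +0.1100 +0.0348 +0.0258 = 0.1706

0.171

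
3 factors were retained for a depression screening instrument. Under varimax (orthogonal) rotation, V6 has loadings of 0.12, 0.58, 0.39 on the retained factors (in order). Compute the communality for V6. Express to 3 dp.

0.503

h² = 0.12² + 0.58² + 0.39² = 0.0144 + 0.3364 + 0.1521 = 0.5029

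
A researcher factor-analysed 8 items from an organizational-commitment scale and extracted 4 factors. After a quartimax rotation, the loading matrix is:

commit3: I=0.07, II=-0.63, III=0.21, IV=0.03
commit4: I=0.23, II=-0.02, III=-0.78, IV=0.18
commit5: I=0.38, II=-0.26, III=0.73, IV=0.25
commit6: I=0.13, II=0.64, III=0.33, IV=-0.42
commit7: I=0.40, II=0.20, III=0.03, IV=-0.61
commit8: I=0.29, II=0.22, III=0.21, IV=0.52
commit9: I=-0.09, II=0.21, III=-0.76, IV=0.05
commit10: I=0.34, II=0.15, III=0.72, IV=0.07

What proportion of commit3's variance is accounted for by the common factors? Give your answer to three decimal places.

0.447

h² = 0.07² + (-0.63)² + 0.21² + 0.03² = 0.0049 + 0.3969 + 0.0441 + 0.0009 = 0.4468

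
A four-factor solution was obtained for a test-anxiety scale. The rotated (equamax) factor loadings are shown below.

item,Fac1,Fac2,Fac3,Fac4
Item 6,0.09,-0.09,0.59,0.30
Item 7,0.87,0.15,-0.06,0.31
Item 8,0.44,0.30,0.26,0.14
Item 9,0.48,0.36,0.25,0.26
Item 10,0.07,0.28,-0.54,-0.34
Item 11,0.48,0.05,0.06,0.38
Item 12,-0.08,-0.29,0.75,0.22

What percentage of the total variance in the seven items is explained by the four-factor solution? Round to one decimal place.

53.8%

SS loadings by factor: 1.4307, 0.4152, 1.3395, 0.5817; total = 3.7671.
Total variance with 7 standardized items is 7, so the solution explains 3.7671/7 = 0.5382 = 53.82%.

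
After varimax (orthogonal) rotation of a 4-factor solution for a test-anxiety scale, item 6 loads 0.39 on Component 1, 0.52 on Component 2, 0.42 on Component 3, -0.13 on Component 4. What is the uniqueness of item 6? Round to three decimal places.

0.384

h² = 0.39² + 0.52² + 0.42² + (-0.13)² = 0.1521 + 0.2704 + 0.1764 + 0.0169 = 0.6158
Uniqueness u² = 1 − h² = 1 − 0.6158 = 0.3842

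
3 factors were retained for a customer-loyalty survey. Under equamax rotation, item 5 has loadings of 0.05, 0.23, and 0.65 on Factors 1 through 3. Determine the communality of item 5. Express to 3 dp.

h² = 0.05² + 0.23² + 0.65² = 0.0025 + 0.0529 + 0.4225 = 0.4779

0.478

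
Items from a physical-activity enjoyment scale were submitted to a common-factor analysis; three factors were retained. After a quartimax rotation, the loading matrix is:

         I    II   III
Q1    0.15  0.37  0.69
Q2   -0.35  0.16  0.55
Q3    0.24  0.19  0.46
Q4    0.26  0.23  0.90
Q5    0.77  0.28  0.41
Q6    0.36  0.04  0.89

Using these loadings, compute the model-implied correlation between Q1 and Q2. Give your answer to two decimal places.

r̂ = Σ λ_i·λ_j across factors = (0.15)(-0.35) + (0.37)(0.16) + (0.69)(0.55)
  = -0.0525 +0.0592 +0.3795 = 0.3862

0.39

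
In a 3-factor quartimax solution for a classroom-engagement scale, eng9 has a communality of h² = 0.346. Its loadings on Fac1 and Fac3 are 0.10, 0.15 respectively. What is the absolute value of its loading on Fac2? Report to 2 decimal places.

Under orthogonal rotation h² = Σλ², so λ_Fac2² = h² − (0.0325) = 0.346 − 0.0325 = 0.3135.
|λ| = √0.3135 = 0.5599.

0.56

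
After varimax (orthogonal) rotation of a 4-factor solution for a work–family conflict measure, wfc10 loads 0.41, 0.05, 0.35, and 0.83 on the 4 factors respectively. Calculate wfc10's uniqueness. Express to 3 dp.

0.018

h² = 0.41² + 0.05² + 0.35² + 0.83² = 0.1681 + 0.0025 + 0.1225 + 0.6889 = 0.9820
Uniqueness u² = 1 − h² = 1 − 0.9820 = 0.0180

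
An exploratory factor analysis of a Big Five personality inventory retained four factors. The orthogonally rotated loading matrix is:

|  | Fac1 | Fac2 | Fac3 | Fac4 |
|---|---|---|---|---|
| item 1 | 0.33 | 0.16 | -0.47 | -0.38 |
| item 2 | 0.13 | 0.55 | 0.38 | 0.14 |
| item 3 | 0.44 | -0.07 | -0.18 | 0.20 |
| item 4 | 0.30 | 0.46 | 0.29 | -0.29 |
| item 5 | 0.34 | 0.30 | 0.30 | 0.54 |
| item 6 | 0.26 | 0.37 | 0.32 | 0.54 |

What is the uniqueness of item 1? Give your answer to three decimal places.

h² = 0.33² + 0.16² + (-0.47)² + (-0.38)² = 0.1089 + 0.0256 + 0.2209 + 0.1444 = 0.4998
Uniqueness u² = 1 − h² = 1 − 0.4998 = 0.5002

0.500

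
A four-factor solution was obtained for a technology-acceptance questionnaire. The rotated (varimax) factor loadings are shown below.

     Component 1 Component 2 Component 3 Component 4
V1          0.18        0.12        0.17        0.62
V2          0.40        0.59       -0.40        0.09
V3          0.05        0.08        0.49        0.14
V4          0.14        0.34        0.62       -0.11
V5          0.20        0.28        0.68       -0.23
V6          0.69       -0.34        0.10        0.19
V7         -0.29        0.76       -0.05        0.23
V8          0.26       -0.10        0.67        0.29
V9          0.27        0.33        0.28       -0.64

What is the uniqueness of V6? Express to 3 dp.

h² = 0.69² + (-0.34)² + 0.10² + 0.19² = 0.4761 + 0.1156 + 0.0100 + 0.0361 = 0.6378
Uniqueness u² = 1 − h² = 1 − 0.6378 = 0.3622

0.362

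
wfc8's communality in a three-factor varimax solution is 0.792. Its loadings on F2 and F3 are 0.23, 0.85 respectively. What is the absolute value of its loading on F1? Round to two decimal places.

0.13

Under orthogonal rotation h² = Σλ², so λ_F1² = h² − (0.7754) = 0.792 − 0.7754 = 0.0166.
|λ| = √0.0166 = 0.1288.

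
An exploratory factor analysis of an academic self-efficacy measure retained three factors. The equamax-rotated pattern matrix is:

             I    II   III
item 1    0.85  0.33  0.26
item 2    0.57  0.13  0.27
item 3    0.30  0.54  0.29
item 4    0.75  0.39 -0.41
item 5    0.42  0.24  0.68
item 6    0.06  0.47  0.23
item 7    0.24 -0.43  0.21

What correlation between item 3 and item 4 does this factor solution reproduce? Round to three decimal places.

0.317

r̂ = Σ λ_i·λ_j across factors = (0.30)(0.75) + (0.54)(0.39) + (0.29)(-0.41)
  = +0.2250 +0.2106 -0.1189 = 0.3167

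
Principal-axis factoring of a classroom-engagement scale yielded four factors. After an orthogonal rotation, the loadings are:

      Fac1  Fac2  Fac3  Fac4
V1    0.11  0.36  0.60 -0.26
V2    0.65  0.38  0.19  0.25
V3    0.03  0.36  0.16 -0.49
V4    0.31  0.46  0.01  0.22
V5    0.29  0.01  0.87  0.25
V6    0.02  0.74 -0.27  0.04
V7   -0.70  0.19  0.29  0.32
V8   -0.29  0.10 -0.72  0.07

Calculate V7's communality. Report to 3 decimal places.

h² = (-0.70)² + 0.19² + 0.29² + 0.32² = 0.4900 + 0.0361 + 0.0841 + 0.1024 = 0.7126

0.713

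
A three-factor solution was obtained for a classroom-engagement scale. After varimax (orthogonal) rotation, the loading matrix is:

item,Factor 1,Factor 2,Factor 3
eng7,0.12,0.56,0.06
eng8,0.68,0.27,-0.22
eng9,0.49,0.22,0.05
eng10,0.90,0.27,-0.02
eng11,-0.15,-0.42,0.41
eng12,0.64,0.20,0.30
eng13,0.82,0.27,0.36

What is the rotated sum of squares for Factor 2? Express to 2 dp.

SS loadings for Factor 2 = 0.56² + 0.27² + 0.22² + 0.27² + (-0.42)² + 0.20² + 0.27² = 0.3136 + 0.0729 + 0.0484 + 0.0729 + 0.1764 + 0.0400 + 0.0729 = 0.7971

0.80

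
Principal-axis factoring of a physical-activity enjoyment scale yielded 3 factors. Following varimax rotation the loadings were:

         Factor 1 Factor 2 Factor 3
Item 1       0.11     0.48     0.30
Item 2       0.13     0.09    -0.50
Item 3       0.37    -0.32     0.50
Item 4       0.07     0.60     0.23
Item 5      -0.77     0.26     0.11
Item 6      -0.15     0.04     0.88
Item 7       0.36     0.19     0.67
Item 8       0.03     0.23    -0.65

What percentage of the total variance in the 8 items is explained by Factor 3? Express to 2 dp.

28.76%

SS loadings for Factor 3 = 0.30² + (-0.50)² + 0.50² + 0.23² + 0.11² + 0.88² + 0.67² + (-0.65)² = 2.3008
With 8 standardized items, total variance = 8. Proportion = 2.3008/8 = 0.2876 → 28.76%.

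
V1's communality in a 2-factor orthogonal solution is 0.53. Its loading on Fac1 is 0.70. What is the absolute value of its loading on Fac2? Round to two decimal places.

0.20

Under orthogonal rotation h² = Σλ², so λ_Fac2² = h² − (0.4900) = 0.53 − 0.4900 = 0.0400.
|λ| = √0.0400 = 0.2000.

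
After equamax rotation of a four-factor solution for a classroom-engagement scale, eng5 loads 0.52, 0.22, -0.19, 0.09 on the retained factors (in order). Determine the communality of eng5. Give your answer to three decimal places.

0.363

h² = 0.52² + 0.22² + (-0.19)² + 0.09² = 0.2704 + 0.0484 + 0.0361 + 0.0081 = 0.3630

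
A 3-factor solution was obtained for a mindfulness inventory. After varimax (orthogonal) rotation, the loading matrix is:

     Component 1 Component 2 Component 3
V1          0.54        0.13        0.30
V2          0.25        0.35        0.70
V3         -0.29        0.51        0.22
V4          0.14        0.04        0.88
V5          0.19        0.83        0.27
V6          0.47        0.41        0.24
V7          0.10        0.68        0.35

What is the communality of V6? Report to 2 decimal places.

0.45

h² = 0.47² + 0.41² + 0.24² = 0.2209 + 0.1681 + 0.0576 = 0.4466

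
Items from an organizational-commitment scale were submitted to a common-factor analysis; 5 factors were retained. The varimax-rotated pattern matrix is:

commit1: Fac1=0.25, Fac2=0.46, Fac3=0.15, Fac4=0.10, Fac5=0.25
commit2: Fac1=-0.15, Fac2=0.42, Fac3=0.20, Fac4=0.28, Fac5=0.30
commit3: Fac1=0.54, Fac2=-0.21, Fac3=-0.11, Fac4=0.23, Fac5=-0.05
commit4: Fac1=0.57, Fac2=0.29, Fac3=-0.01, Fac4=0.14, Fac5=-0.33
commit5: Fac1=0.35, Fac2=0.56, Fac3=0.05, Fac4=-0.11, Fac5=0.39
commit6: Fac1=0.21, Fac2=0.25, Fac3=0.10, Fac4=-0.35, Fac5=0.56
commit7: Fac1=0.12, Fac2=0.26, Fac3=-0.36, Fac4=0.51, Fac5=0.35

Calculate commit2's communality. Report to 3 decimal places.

0.407

h² = (-0.15)² + 0.42² + 0.20² + 0.28² + 0.30² = 0.0225 + 0.1764 + 0.0400 + 0.0784 + 0.0900 = 0.4073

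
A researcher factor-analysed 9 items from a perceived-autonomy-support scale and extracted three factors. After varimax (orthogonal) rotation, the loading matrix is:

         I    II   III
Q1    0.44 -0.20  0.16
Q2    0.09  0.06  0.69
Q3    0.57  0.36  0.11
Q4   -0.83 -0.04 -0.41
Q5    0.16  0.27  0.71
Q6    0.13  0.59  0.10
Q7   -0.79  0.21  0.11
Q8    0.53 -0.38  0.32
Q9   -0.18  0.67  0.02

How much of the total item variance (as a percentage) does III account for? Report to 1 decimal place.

SS loadings for III = 0.16² + 0.69² + 0.11² + (-0.41)² + 0.71² + 0.10² + 0.11² + 0.32² + 0.02² = 1.3109
With 9 standardized items, total variance = 9. Proportion = 1.3109/9 = 0.1457 → 14.57%.

14.6%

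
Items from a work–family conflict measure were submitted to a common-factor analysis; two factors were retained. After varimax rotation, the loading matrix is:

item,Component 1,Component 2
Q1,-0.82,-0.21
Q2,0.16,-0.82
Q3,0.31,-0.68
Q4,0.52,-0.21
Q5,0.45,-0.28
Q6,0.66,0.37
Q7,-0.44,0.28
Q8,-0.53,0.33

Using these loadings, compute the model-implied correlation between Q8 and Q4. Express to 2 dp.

r̂ = Σ λ_i·λ_j across factors = (-0.53)(0.52) + (0.33)(-0.21)
  = -0.2756 -0.0693 = -0.3449

-0.34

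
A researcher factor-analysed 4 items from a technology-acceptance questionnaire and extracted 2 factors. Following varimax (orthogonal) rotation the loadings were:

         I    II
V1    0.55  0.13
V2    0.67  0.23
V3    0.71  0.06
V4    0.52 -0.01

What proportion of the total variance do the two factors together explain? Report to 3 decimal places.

SS loadings by factor: 1.5259, 0.0735; total = 1.5994.
Total variance with 4 standardized items is 4, so the solution explains 1.5994/4 = 0.3999.

0.400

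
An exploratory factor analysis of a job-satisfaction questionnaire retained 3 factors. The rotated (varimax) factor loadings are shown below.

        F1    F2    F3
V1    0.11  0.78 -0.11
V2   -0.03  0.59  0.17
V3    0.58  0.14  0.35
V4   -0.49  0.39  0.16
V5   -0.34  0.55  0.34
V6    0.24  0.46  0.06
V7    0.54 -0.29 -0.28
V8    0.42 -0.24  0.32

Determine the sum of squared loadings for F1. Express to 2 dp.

1.23

SS loadings for F1 = 0.11² + (-0.03)² + 0.58² + (-0.49)² + (-0.34)² + 0.24² + 0.54² + 0.42² = 0.0121 + 0.0009 + 0.3364 + 0.2401 + 0.1156 + 0.0576 + 0.2916 + 0.1764 = 1.2307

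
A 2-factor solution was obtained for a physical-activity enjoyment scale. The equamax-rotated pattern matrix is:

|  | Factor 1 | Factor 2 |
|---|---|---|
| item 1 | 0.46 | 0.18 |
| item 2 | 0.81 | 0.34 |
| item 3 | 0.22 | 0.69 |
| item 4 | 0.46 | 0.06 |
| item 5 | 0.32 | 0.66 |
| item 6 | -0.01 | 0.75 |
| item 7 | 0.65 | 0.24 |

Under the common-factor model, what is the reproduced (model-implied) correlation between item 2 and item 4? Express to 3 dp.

r̂ = Σ λ_i·λ_j across factors = (0.81)(0.46) + (0.34)(0.06)
  = +0.3726 +0.0204 = 0.3930

0.393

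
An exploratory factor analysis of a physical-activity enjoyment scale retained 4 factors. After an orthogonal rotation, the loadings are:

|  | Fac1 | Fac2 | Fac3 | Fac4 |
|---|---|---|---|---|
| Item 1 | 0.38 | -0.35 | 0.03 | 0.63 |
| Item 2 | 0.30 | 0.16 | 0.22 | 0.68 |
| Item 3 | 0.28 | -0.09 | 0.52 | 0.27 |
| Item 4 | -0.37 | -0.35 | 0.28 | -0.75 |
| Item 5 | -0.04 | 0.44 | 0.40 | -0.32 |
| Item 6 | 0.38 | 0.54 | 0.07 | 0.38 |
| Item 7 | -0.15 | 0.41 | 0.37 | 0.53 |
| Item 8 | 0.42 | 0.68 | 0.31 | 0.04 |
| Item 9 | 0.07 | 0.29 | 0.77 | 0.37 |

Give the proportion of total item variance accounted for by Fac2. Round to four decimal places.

0.1643

SS loadings for Fac2 = (-0.35)² + 0.16² + (-0.09)² + (-0.35)² + 0.44² + 0.54² + 0.41² + 0.68² + 0.29² = 1.4785
Proportion of variance = 1.4785 / 9 = 0.1643.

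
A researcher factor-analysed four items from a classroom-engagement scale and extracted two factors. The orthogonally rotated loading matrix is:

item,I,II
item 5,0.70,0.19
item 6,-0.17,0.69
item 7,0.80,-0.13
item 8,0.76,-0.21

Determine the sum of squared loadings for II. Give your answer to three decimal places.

0.573

SS loadings for II = 0.19² + 0.69² + (-0.13)² + (-0.21)² = 0.0361 + 0.4761 + 0.0169 + 0.0441 = 0.5732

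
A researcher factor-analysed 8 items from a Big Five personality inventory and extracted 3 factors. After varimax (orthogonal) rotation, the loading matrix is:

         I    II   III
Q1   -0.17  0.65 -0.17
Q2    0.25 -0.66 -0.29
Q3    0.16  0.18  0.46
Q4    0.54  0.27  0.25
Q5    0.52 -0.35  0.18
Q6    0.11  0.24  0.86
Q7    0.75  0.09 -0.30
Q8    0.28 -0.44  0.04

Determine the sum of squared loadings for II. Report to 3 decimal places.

SS loadings for II = 0.65² + (-0.66)² + 0.18² + 0.27² + (-0.35)² + 0.24² + 0.09² + (-0.44)² = 0.4225 + 0.4356 + 0.0324 + 0.0729 + 0.1225 + 0.0576 + 0.0081 + 0.1936 = 1.3452

1.345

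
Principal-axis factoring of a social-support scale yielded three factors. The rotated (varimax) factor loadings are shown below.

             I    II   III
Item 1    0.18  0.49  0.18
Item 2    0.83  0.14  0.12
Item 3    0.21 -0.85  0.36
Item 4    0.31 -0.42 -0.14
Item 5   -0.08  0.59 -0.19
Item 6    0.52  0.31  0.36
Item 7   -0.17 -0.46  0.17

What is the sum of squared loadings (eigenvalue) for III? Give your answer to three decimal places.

SS loadings for III = 0.18² + 0.12² + 0.36² + (-0.14)² + (-0.19)² + 0.36² + 0.17² = 0.0324 + 0.0144 + 0.1296 + 0.0196 + 0.0361 + 0.1296 + 0.0289 = 0.3906

0.391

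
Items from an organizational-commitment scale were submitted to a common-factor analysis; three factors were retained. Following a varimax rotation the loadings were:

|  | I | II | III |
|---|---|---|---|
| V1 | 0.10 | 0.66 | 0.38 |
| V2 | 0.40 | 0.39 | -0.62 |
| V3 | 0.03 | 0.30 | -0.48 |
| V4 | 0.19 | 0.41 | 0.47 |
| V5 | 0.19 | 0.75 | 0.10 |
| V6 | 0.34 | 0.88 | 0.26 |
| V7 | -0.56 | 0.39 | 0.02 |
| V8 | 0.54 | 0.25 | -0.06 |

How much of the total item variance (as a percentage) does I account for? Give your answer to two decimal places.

12.05%

SS loadings for I = 0.10² + 0.40² + 0.03² + 0.19² + 0.19² + 0.34² + (-0.56)² + 0.54² = 0.9639
With 8 standardized items, total variance = 8. Proportion = 0.9639/8 = 0.1205 → 12.05%.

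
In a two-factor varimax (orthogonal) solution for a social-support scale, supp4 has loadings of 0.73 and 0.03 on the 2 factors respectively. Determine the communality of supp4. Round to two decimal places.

0.53

h² = 0.73² + 0.03² = 0.5329 + 0.0009 = 0.5338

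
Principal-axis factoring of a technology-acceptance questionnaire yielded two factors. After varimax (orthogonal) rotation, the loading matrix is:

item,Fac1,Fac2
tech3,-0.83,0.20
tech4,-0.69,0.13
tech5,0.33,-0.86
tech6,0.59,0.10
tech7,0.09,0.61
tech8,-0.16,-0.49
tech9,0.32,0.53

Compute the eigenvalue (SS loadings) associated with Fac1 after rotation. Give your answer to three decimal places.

SS loadings for Fac1 = (-0.83)² + (-0.69)² + 0.33² + 0.59² + 0.09² + (-0.16)² + 0.32² = 0.6889 + 0.4761 + 0.1089 + 0.3481 + 0.0081 + 0.0256 + 0.1024 = 1.7581

1.758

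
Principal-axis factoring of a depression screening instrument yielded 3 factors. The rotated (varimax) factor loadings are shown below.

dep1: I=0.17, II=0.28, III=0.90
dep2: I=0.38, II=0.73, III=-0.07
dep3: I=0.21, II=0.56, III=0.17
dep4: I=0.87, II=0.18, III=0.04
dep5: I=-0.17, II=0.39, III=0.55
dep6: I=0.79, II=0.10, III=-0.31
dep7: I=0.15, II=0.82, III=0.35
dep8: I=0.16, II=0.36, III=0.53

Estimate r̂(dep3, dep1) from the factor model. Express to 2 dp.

r̂ = Σ λ_i·λ_j across factors = (0.21)(0.17) + (0.56)(0.28) + (0.17)(0.90)
  = +0.0357 +0.1568 +0.1530 = 0.3455

0.35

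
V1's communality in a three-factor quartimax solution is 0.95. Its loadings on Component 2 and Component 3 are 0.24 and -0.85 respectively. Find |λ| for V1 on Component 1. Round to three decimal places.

Under orthogonal rotation h² = Σλ², so λ_Component 1² = h² − (0.7801) = 0.95 − 0.7801 = 0.1699.
|λ| = √0.1699 = 0.4122.

0.412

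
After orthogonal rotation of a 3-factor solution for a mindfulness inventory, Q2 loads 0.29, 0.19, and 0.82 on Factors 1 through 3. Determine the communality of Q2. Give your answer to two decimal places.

h² = 0.29² + 0.19² + 0.82² = 0.0841 + 0.0361 + 0.6724 = 0.7926

0.79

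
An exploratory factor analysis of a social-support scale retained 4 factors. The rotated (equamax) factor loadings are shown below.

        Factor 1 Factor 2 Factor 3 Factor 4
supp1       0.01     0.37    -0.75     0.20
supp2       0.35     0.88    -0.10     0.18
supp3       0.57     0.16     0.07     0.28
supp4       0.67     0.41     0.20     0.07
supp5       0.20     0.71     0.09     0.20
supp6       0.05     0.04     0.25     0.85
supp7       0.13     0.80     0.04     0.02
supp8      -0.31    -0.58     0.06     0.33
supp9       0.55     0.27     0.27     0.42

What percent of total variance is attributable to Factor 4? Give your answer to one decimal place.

13.4%

SS loadings for Factor 4 = 0.20² + 0.18² + 0.28² + 0.07² + 0.20² + 0.85² + 0.02² + 0.33² + 0.42² = 1.2039
With 9 standardized items, total variance = 9. Proportion = 1.2039/9 = 0.1338 → 13.38%.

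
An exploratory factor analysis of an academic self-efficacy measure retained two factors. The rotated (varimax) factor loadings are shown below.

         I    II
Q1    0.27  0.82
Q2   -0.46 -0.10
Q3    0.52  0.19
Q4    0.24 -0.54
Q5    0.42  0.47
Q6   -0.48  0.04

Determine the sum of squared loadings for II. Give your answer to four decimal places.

SS loadings for II = 0.82² + (-0.10)² + 0.19² + (-0.54)² + 0.47² + 0.04² = 0.6724 + 0.0100 + 0.0361 + 0.2916 + 0.2209 + 0.0016 = 1.2326

1.2326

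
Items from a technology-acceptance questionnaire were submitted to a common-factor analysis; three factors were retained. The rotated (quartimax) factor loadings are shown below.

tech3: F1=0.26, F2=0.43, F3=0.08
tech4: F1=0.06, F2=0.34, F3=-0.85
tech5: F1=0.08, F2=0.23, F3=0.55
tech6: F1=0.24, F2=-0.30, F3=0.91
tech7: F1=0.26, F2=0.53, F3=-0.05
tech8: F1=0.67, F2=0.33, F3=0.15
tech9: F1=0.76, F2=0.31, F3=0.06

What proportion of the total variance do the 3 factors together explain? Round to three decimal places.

0.578

SS loadings by factor: 1.2293, 0.9293, 1.8881; total = 4.0467.
Total variance with 7 standardized items is 7, so the solution explains 4.0467/7 = 0.5781.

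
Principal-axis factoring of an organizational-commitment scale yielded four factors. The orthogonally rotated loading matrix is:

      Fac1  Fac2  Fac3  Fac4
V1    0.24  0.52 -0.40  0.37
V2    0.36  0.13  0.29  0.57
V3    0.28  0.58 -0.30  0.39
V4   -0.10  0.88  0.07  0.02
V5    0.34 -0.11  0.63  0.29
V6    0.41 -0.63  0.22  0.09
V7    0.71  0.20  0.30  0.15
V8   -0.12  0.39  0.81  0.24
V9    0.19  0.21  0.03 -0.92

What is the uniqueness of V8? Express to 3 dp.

0.120

h² = (-0.12)² + 0.39² + 0.81² + 0.24² = 0.0144 + 0.1521 + 0.6561 + 0.0576 = 0.8802
Uniqueness u² = 1 − h² = 1 − 0.8802 = 0.1198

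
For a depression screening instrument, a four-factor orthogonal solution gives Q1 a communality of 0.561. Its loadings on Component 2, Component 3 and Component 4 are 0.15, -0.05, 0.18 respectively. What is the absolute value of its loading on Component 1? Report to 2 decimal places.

0.71

Under orthogonal rotation h² = Σλ², so λ_Component 1² = h² − (0.0574) = 0.561 − 0.0574 = 0.5036.
|λ| = √0.5036 = 0.7096.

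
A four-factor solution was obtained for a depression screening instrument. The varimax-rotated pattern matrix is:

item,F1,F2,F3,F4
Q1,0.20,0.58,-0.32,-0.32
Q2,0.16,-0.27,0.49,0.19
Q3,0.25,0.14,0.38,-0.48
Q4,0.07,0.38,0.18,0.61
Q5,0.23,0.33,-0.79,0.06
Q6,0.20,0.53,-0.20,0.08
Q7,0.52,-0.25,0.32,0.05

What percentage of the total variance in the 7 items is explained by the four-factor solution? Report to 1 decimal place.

Communalities: 0.5812, 0.3747, 0.4569, 0.5538, 0.7895, 0.3673, 0.4378; Σh² = 3.5612.
Total variance with 7 standardized items is 7, so the solution explains 3.5612/7 = 0.5087 = 50.87%.

50.9%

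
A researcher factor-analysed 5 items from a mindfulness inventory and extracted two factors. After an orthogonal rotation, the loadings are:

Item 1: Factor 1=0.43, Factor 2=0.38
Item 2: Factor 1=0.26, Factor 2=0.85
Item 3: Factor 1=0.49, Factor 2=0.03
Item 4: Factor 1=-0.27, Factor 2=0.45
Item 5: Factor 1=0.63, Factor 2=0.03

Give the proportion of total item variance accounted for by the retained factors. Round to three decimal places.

SS loadings by factor: 0.9624, 1.0712; total = 2.0336.
Total variance with 5 standardized items is 5, so the solution explains 2.0336/5 = 0.4067.

0.407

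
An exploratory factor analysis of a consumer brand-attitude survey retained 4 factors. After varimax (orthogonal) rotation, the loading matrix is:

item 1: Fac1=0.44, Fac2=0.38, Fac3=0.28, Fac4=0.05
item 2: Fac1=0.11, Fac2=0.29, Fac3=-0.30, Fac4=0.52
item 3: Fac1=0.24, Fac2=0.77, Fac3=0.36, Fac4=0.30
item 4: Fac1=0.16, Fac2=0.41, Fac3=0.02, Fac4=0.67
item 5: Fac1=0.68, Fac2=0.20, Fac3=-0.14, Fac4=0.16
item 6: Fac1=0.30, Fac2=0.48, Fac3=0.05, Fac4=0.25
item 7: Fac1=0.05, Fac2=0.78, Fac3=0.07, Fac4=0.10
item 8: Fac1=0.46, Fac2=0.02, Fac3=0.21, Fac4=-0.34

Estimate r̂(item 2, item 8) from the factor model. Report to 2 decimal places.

r̂ = Σ λ_i·λ_j across factors = (0.11)(0.46) + (0.29)(0.02) + (-0.30)(0.21) + (0.52)(-0.34)
  = +0.0506 +0.0058 -0.0630 -0.1768 = -0.1834

-0.18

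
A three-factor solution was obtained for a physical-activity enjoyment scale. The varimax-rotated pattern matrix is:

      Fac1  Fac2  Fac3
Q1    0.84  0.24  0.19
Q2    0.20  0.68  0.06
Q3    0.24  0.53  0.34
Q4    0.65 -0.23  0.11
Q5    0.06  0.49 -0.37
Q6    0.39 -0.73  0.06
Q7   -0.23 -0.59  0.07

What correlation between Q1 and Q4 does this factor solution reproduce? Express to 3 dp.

r̂ = Σ λ_i·λ_j across factors = (0.84)(0.65) + (0.24)(-0.23) + (0.19)(0.11)
  = +0.5460 -0.0552 +0.0209 = 0.5117

0.512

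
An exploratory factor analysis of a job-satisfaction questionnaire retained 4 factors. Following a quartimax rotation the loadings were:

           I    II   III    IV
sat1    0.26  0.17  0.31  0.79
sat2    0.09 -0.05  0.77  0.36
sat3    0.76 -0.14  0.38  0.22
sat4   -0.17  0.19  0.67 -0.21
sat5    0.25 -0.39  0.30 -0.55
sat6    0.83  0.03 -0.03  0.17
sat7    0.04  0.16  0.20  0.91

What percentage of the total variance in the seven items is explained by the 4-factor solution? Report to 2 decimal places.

Communalities: 0.8167, 0.7331, 0.7900, 0.5580, 0.6071, 0.7196, 0.8953; Σh² = 5.1198.
Total variance with 7 standardized items is 7, so the solution explains 5.1198/7 = 0.7314 = 73.14%.

73.14%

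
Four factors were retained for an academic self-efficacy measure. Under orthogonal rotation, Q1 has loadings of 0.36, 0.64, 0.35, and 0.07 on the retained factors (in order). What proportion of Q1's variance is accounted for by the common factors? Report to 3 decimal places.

h² = 0.36² + 0.64² + 0.35² + 0.07² = 0.1296 + 0.4096 + 0.1225 + 0.0049 = 0.6666

0.667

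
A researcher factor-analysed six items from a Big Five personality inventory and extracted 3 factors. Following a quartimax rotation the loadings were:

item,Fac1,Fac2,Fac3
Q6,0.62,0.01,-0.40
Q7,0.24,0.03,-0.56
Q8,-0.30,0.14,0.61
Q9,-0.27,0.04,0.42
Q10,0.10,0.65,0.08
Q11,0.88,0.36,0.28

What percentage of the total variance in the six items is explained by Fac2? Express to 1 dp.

9.6%

SS loadings for Fac2 = 0.01² + 0.03² + 0.14² + 0.04² + 0.65² + 0.36² = 0.5743
With 6 standardized items, total variance = 6. Proportion = 0.5743/6 = 0.0957 → 9.57%.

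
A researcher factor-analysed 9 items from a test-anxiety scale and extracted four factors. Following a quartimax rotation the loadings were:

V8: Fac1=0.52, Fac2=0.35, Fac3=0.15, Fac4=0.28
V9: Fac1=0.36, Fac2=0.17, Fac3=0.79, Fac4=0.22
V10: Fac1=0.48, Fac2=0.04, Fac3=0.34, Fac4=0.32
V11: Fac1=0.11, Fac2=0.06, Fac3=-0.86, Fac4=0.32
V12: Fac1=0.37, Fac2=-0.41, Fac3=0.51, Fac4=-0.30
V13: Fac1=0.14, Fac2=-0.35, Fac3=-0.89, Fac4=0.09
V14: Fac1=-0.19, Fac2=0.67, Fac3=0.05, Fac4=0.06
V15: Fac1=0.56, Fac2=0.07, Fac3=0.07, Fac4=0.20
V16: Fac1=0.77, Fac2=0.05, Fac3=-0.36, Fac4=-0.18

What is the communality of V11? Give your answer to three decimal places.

0.858

h² = 0.11² + 0.06² + (-0.86)² + 0.32² = 0.0121 + 0.0036 + 0.7396 + 0.1024 = 0.8577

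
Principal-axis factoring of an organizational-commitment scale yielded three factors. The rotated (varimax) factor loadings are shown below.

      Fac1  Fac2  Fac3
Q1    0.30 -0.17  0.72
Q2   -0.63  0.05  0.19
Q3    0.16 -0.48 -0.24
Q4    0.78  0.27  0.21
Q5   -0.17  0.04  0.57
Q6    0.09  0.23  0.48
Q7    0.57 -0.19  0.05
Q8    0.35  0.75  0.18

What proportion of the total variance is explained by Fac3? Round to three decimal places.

SS loadings for Fac3 = 0.72² + 0.19² + (-0.24)² + 0.21² + 0.57² + 0.48² + 0.05² + 0.18² = 1.2464
Proportion of variance = 1.2464 / 8 = 0.1558.

0.156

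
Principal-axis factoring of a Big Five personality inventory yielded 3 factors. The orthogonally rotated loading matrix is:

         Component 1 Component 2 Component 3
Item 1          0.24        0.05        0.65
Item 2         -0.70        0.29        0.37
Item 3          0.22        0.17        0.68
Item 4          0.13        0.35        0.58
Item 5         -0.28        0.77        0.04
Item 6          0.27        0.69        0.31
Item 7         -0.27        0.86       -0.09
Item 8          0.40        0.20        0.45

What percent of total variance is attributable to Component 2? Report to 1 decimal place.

26.1%

SS loadings for Component 2 = 0.05² + 0.29² + 0.17² + 0.35² + 0.77² + 0.69² + 0.86² + 0.20² = 2.0866
With 8 standardized items, total variance = 8. Proportion = 2.0866/8 = 0.2608 → 26.08%.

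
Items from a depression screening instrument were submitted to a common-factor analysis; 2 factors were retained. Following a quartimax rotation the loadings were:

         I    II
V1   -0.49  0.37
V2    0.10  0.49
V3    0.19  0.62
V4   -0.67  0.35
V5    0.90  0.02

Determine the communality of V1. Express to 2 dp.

0.38

h² = (-0.49)² + 0.37² = 0.2401 + 0.1369 = 0.3770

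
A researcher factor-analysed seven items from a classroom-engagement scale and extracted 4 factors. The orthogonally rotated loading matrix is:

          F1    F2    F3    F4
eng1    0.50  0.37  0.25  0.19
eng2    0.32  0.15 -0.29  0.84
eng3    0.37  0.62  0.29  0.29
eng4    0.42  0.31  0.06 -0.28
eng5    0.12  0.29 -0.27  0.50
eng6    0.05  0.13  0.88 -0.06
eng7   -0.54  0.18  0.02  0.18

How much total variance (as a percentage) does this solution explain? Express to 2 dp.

SS loadings by factor: 0.9742, 0.7733, 1.0820, 1.1902; total = 4.0197.
Total variance with 7 standardized items is 7, so the solution explains 4.0197/7 = 0.5742 = 57.42%.

57.42%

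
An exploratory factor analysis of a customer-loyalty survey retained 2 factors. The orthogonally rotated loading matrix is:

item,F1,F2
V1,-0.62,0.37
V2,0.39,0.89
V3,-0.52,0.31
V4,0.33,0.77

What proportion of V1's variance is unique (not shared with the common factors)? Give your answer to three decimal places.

h² = (-0.62)² + 0.37² = 0.3844 + 0.1369 = 0.5213
Uniqueness u² = 1 − h² = 1 − 0.5213 = 0.4787

0.479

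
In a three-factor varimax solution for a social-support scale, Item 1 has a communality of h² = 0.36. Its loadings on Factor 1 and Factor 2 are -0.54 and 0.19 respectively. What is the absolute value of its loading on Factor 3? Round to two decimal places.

Under orthogonal rotation h² = Σλ², so λ_Factor 3² = h² − (0.3277) = 0.36 − 0.3277 = 0.0323.
|λ| = √0.0323 = 0.1797.

0.18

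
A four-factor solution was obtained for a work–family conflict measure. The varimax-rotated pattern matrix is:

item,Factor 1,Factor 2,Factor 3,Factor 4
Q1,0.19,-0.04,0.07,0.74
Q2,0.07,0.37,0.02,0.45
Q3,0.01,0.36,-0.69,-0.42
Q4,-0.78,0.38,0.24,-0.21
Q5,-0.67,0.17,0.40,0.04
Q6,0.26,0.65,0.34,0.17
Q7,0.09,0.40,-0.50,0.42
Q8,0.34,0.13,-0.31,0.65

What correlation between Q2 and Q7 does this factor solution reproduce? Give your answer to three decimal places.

0.333

r̂ = Σ λ_i·λ_j across factors = (0.07)(0.09) + (0.37)(0.40) + (0.02)(-0.50) + (0.45)(0.42)
  = +0.0063 +0.1480 -0.0100 +0.1890 = 0.3333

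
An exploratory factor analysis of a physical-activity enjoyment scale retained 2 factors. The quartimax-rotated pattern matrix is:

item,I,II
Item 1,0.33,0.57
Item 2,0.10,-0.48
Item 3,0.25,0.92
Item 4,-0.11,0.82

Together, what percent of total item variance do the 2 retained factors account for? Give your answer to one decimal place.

56.7%

SS loadings by factor: 0.1935, 2.0741; total = 2.2676.
Total variance with 4 standardized items is 4, so the solution explains 2.2676/4 = 0.5669 = 56.69%.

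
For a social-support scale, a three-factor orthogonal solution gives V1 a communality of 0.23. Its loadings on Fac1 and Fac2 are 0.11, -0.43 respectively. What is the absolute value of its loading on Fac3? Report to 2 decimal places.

0.18

Under orthogonal rotation h² = Σλ², so λ_Fac3² = h² − (0.1970) = 0.23 − 0.1970 = 0.0330.
|λ| = √0.0330 = 0.1817.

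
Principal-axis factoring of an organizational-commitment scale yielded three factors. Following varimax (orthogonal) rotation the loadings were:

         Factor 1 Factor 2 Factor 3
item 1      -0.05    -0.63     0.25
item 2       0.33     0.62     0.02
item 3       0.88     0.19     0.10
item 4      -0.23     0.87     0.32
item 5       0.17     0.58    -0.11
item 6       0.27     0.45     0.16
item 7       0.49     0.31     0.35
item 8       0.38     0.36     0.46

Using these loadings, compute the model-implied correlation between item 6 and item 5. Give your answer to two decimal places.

0.29

r̂ = Σ λ_i·λ_j across factors = (0.27)(0.17) + (0.45)(0.58) + (0.16)(-0.11)
  = +0.0459 +0.2610 -0.0176 = 0.2893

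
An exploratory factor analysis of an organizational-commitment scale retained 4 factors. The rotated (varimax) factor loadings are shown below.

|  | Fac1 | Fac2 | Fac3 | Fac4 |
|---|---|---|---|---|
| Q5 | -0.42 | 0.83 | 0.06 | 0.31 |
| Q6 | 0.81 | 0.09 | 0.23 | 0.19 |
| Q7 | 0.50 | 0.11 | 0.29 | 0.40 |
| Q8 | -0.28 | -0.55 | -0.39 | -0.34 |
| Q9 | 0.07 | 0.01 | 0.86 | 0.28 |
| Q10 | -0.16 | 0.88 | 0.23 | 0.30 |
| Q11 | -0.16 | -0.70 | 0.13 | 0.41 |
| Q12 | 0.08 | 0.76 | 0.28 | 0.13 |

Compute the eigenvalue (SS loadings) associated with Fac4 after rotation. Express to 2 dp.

0.76

SS loadings for Fac4 = 0.31² + 0.19² + 0.40² + (-0.34)² + 0.28² + 0.30² + 0.41² + 0.13² = 0.0961 + 0.0361 + 0.1600 + 0.1156 + 0.0784 + 0.0900 + 0.1681 + 0.0169 = 0.7612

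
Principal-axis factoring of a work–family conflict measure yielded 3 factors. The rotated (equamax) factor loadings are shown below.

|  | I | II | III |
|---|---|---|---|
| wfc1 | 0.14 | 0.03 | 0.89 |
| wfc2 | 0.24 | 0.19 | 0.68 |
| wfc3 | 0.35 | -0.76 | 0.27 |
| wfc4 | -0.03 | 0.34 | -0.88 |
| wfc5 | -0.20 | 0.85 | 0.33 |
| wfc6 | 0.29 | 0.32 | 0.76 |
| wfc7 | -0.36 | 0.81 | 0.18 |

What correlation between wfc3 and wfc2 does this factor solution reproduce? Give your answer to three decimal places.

r̂ = Σ λ_i·λ_j across factors = (0.35)(0.24) + (-0.76)(0.19) + (0.27)(0.68)
  = +0.0840 -0.1444 +0.1836 = 0.1232

0.123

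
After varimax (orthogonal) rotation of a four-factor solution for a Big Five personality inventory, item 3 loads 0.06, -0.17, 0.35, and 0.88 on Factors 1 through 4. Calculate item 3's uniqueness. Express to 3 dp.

0.071

h² = 0.06² + (-0.17)² + 0.35² + 0.88² = 0.0036 + 0.0289 + 0.1225 + 0.7744 = 0.9294
Uniqueness u² = 1 − h² = 1 − 0.9294 = 0.0706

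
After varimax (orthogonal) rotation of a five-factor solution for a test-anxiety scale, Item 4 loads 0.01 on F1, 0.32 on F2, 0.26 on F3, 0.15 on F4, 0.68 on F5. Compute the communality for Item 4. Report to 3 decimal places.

h² = 0.01² + 0.32² + 0.26² + 0.15² + 0.68² = 0.0001 + 0.1024 + 0.0676 + 0.0225 + 0.4624 = 0.6550

0.655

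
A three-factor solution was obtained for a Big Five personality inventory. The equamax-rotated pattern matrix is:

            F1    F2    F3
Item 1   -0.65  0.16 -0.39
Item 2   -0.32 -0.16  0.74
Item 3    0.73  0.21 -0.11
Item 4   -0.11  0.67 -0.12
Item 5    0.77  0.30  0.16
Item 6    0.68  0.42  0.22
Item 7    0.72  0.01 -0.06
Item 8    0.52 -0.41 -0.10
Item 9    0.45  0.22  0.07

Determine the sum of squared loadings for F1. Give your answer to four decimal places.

SS loadings for F1 = (-0.65)² + (-0.32)² + 0.73² + (-0.11)² + 0.77² + 0.68² + 0.72² + 0.52² + 0.45² = 0.4225 + 0.1024 + 0.5329 + 0.0121 + 0.5929 + 0.4624 + 0.5184 + 0.2704 + 0.2025 = 3.1165

3.1165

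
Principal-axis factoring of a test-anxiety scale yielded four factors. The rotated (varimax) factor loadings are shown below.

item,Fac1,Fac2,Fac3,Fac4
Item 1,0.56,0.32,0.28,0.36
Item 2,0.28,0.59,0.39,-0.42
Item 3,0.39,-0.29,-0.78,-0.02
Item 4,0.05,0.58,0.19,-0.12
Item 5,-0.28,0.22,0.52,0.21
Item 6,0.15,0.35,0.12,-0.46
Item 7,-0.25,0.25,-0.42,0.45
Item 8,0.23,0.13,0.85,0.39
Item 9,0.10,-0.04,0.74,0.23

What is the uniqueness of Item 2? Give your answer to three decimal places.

0.245

h² = 0.28² + 0.59² + 0.39² + (-0.42)² = 0.0784 + 0.3481 + 0.1521 + 0.1764 = 0.7550
Uniqueness u² = 1 − h² = 1 − 0.7550 = 0.2450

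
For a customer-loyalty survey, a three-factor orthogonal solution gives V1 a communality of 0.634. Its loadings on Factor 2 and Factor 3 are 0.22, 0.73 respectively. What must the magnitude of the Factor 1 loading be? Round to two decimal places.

0.23

Under orthogonal rotation h² = Σλ², so λ_Factor 1² = h² − (0.5813) = 0.634 − 0.5813 = 0.0527.
|λ| = √0.0527 = 0.2296.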